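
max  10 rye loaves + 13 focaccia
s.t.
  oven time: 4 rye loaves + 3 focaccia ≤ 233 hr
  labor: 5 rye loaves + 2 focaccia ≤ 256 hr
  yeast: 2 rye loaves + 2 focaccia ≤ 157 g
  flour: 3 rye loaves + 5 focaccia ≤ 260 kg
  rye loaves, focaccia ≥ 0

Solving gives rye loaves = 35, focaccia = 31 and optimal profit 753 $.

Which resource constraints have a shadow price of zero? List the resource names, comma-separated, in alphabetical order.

oven time: 233/233 (binding)
labor: 237/256 (slack 19)
yeast: 132/157 (slack 25)
flour: 260/260 (binding)
By complementary slackness, a constraint with positive slack has shadow price 0 → labor, yeast.

labor, yeast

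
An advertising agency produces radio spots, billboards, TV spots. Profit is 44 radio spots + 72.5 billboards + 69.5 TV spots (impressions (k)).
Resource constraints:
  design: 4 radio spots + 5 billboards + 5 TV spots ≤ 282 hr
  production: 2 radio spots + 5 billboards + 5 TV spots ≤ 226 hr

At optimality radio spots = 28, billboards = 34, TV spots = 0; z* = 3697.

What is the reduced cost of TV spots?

-3

Both design and production are binding at x*.
The binding rows give the dual system: 4·y_design + 2·y_production = 44 and 5·y_design + 5·y_production = 72.5.
→ y_design = 7.5 and y_production = 7.
Reduced cost of TV spots: c₃ − yᵀa₃ = 69.5 − (7.5·5 + 7·5) = 69.5 − 72.5 = -3.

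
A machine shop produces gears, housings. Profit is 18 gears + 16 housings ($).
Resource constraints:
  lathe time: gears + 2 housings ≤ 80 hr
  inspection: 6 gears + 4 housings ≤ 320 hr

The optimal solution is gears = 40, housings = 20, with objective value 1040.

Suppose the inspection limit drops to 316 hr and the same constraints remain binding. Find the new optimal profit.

1030

Both lathe time and inspection are binding at x*.
Dual feasibility on the basic columns requires 1·y_lathe time + 6·y_inspection = 18, 2·y_lathe time + 4·y_inspection = 16.
This yields shadow prices y_lathe time = 3, y_inspection = 2.5.
Δz = y_inspection·Δb = 2.5 × (-4) = -10, so new z* = 1040 − 10 = 1030.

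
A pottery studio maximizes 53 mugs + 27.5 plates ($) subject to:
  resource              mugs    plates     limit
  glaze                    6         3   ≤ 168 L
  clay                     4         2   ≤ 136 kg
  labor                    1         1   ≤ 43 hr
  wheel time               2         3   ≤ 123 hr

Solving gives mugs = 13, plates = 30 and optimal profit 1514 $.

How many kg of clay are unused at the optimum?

clay used = 4·13 + 2·30 = 112; slack = 136 − 112 = 24.

24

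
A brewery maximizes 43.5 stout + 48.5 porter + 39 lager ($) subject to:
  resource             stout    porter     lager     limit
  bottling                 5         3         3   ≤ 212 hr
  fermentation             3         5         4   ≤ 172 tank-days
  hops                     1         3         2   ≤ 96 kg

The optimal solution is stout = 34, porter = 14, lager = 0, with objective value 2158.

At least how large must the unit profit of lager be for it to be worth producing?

At the optimum: bottling uses 212 of 212 (binding); fermentation uses 172 of 172 (binding); hops uses 76 of 96 (slack = 20).
Since hops is not tight, its dual is 0.
From A_Bᵀ y = c: 5·y_bottling + 3·y_fermentation = 43.5; 3·y_bottling + 5·y_fermentation = 48.5.
→ y_bottling = 4.5 and y_fermentation = 7.
lager enters the basis when its profit ≥ yᵀa₃ = 4.5·3 + 7·4 = 41.5.

41.5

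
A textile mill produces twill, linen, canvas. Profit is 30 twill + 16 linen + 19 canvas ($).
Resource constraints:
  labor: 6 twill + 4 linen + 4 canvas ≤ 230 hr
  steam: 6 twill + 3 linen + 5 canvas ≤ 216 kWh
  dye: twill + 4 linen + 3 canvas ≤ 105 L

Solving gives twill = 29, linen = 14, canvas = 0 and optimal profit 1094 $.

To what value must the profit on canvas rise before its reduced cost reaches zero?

24

Check each constraint at x*: labor 230/230 (tight); steam 216/216 (tight); dye 85/105 (slack 20).
By complementary slackness, y = 0 for the non-binding constraint.
The binding rows give the dual system: 6·y_labor + 6·y_steam = 30 and 4·y_labor + 3·y_steam = 16.
This yields shadow prices y_labor = 1, y_steam = 4.
canvas enters the basis when its profit ≥ yᵀa₃ = 1·4 + 4·5 = 24.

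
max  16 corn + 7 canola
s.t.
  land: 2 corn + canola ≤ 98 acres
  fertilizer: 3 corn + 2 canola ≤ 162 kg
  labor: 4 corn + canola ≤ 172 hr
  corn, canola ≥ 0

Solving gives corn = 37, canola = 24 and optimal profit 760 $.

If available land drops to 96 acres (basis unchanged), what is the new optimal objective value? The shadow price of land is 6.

Δb = -2, so new z* = 760 + (6)·(-2) = 760 − 12 = 748.

748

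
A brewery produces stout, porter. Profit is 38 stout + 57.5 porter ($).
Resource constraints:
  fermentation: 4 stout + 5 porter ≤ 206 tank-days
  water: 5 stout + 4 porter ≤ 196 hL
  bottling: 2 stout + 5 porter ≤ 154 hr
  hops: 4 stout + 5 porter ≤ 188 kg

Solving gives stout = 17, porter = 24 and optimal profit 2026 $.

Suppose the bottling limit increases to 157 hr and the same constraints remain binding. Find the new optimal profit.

2038

At the optimum: fermentation uses 188 of 206 (slack = 18); water uses 181 of 196 (slack = 15); bottling uses 154 of 154 (binding); hops uses 188 of 188 (binding).
Since fermentation, water are not tight, their duals are 0.
From A_Bᵀ y = c: 2·y_bottling + 4·y_hops = 38; 5·y_bottling + 5·y_hops = 57.5.
→ y_bottling = 4 and y_hops = 7.5.
Δz = y_bottling·Δb = 4 × (3) = 12, so new z* = 2026 + 12 = 2038.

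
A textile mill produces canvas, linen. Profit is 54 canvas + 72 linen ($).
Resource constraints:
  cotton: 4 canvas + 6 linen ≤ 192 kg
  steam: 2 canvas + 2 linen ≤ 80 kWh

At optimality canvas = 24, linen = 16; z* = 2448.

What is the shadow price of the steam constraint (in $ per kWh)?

9

At the optimum: cotton uses 192 of 192 (binding); steam uses 80 of 80 (binding).
Dual feasibility on the basic columns requires 4·y_cotton + 2·y_steam = 54, 6·y_cotton + 2·y_steam = 72.
This yields shadow prices y_cotton = 9, y_steam = 9.
Shadow price of steam = 9.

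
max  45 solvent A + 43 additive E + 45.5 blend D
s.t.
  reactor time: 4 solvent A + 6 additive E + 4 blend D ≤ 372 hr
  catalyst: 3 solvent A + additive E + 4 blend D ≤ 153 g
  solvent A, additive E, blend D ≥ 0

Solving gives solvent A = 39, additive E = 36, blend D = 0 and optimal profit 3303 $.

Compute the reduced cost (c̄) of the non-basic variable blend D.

At the optimum: reactor time uses 372 of 372 (binding); catalyst uses 153 of 153 (binding).
The binding rows give the dual system: 4·y_reactor time + 3·y_catalyst = 45 and 6·y_reactor time + 1·y_catalyst = 43.
→ y_reactor time = 6 and y_catalyst = 7.
Reduced cost of blend D: c₃ − yᵀa₃ = 45.5 − (6·4 + 7·4) = 45.5 − 52 = -6.5.

-6.5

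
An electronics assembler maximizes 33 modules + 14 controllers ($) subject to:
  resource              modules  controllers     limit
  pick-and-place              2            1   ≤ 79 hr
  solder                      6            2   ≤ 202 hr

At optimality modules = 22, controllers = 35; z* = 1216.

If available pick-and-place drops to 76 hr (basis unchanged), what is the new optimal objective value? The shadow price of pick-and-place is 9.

Δb = -3, so new z* = 1216 + (9)·(-3) = 1216 − 27 = 1189.

1189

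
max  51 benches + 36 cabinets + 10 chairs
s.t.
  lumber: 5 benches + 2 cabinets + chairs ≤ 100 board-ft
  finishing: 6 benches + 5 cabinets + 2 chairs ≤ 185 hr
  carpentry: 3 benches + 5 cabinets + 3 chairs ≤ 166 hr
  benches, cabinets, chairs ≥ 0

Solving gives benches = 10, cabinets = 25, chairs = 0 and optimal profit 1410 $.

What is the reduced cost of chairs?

At the optimum: lumber uses 100 of 100 (binding); finishing uses 185 of 185 (binding); carpentry uses 155 of 166 (slack = 11).
By complementary slackness, y = 0 for the non-binding constraint.
Dual feasibility on the basic columns requires 5·y_lumber + 6·y_finishing = 51, 2·y_lumber + 5·y_finishing = 36.
→ y_lumber = 3 and y_finishing = 6.
Reduced cost of chairs: c₃ − yᵀa₃ = 10 − (3·1 + 6·2) = 10 − 15 = -5.

-5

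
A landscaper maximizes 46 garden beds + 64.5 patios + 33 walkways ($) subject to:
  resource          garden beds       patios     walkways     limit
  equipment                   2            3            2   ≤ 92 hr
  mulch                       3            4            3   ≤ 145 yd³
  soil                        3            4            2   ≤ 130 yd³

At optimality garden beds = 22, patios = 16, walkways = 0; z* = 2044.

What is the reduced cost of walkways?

Check each constraint at x*: equipment 92/92 (tight); mulch 130/145 (slack 15); soil 130/130 (tight).
Slack constraints have shadow price 0 (complementary slackness).
From A_Bᵀ y = c: 2·y_equipment + 3·y_soil = 46; 3·y_equipment + 4·y_soil = 64.5.
Solving: y_equipment = 9.5, y_soil = 9.
Reduced cost of walkways: c₃ − yᵀa₃ = 33 − (9.5·2 + 9·2) = 33 − 37 = -4.

-4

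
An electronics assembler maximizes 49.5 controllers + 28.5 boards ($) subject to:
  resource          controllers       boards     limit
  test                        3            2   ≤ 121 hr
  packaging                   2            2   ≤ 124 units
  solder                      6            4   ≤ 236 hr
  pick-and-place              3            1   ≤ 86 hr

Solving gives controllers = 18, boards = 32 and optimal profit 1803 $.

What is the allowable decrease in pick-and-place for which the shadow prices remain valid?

27

Binding constraints: solder, pick-and-place. The basis is B = [[6,4],[3,1]] with det -6.
Per unit decrease in pick-and-place, x* moves by d = (-0.6667, 1).
The basis stays optimal until controllers reaches 0; allowable decrease = 27 hr.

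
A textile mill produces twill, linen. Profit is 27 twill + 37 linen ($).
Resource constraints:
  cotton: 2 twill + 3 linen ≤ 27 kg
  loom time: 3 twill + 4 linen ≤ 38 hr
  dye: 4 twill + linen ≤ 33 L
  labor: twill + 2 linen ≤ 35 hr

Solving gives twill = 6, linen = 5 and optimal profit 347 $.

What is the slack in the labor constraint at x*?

labor used = 1·6 + 2·5 = 16; slack = 35 − 16 = 19.

19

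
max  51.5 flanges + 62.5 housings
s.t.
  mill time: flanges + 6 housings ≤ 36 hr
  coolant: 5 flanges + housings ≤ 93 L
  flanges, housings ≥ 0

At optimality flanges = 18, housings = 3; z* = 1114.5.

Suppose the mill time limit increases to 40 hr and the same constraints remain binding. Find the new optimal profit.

Both mill time and coolant are binding at x*.
The binding rows give the dual system: 1·y_mill time + 5·y_coolant = 51.5 and 6·y_mill time + 1·y_coolant = 62.5.
→ y_mill time = 9 and y_coolant = 8.5.
Δz = y_mill time·Δb = 9 × (4) = 36, so new z* = 1114.5 + 36 = 1150.5.

1150.5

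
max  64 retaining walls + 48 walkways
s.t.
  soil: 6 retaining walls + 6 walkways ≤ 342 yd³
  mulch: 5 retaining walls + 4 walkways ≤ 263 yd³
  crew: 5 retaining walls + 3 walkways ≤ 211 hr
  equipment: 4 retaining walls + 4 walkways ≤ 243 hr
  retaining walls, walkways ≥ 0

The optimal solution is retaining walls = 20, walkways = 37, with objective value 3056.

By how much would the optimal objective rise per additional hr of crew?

8

At the optimum: soil uses 342 of 342 (binding); mulch uses 248 of 263 (slack = 15); crew uses 211 of 211 (binding); equipment uses 228 of 243 (slack = 15).
Slack constraints have shadow price 0 (complementary slackness).
The binding rows give the dual system: 6·y_soil + 5·y_crew = 64 and 6·y_soil + 3·y_crew = 48.
This yields shadow prices y_soil = 4, y_crew = 8.
Shadow price of crew = 8.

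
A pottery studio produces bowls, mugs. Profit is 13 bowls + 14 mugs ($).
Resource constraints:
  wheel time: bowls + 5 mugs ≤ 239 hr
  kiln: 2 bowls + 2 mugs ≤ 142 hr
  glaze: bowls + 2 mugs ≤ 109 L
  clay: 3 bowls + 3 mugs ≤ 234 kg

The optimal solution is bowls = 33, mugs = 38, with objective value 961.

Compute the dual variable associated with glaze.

Check each constraint at x*: wheel time 223/239 (slack 16); kiln 142/142 (tight); glaze 109/109 (tight); clay 213/234 (slack 21).
Since wheel time, clay are not tight, their duals are 0.
From A_Bᵀ y = c: 2·y_kiln + 1·y_glaze = 13; 2·y_kiln + 2·y_glaze = 14.
→ y_kiln = 6 and y_glaze = 1.
Shadow price of glaze = 1.

1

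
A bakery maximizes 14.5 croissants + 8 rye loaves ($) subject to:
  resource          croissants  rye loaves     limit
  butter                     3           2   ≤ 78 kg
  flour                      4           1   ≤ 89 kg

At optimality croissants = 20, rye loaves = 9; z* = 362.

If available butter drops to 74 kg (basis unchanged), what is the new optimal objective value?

348

Check each constraint at x*: butter 78/78 (tight); flour 89/89 (tight).
From A_Bᵀ y = c: 3·y_butter + 4·y_flour = 14.5; 2·y_butter + 1·y_flour = 8.
→ y_butter = 3.5 and y_flour = 1.
Δz = y_butter·Δb = 3.5 × (-4) = -14, so new z* = 362 − 14 = 348.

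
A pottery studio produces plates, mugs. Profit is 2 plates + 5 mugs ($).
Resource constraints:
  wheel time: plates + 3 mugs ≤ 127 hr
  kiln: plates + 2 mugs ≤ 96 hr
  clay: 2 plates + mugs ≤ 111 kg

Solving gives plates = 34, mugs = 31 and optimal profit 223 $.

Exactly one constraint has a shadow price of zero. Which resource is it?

wheel time: 127/127 (binding)
kiln: 96/96 (binding)
clay: 99/111 (slack 12)
By complementary slackness, a constraint with positive slack has shadow price 0 → clay.

clay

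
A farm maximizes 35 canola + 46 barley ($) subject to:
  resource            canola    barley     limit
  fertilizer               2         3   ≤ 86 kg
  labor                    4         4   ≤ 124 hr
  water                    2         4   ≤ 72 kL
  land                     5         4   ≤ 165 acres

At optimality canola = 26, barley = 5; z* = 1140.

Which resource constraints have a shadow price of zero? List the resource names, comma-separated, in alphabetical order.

fertilizer: 67/86 (slack 19)
labor: 124/124 (binding)
water: 72/72 (binding)
land: 150/165 (slack 15)
By complementary slackness, a constraint with positive slack has shadow price 0 → fertilizer, land.

fertilizer, land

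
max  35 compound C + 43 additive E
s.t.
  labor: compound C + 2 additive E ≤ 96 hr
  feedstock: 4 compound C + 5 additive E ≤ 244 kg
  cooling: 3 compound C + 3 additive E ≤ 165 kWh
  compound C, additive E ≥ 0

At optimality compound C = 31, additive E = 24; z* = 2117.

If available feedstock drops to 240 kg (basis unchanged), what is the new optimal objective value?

2085

Check each constraint at x*: labor 79/96 (slack 17); feedstock 244/244 (tight); cooling 165/165 (tight).
Since labor is not tight, its dual is 0.
The binding rows give the dual system: 4·y_feedstock + 3·y_cooling = 35 and 5·y_feedstock + 3·y_cooling = 43.
This yields shadow prices y_feedstock = 8, y_cooling = 1.
Δz = y_feedstock·Δb = 8 × (-4) = -32, so new z* = 2117 − 32 = 2085.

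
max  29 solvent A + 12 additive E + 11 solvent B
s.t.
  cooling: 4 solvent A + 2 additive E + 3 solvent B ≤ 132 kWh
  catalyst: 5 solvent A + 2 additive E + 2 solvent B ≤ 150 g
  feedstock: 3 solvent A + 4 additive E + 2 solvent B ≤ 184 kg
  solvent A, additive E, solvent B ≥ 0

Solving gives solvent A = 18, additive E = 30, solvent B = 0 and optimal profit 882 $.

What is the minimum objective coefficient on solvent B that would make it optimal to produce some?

Binding: cooling and catalyst. Non-binding: feedstock (10 unused).
By complementary slackness, y = 0 for the non-binding constraint.
Dual feasibility on the basic columns requires 4·y_cooling + 5·y_catalyst = 29, 2·y_cooling + 2·y_catalyst = 12.
→ y_cooling = 1 and y_catalyst = 5.
solvent B enters the basis when its profit ≥ yᵀa₃ = 1·3 + 5·2 = 13.

13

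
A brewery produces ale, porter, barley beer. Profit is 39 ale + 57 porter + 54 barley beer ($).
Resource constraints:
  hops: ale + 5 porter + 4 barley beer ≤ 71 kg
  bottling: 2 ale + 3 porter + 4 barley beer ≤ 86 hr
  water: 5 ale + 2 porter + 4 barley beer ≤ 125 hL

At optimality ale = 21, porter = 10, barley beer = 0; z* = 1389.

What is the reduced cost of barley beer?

-6

At the optimum: hops uses 71 of 71 (binding); bottling uses 72 of 86 (slack = 14); water uses 125 of 125 (binding).
By complementary slackness, y = 0 for the non-binding constraint.
Dual feasibility on the basic columns requires 1·y_hops + 5·y_water = 39, 5·y_hops + 2·y_water = 57.
This yields shadow prices y_hops = 9, y_water = 6.
Reduced cost of barley beer: c₃ − yᵀa₃ = 54 − (9·4 + 6·4) = 54 − 60 = -6.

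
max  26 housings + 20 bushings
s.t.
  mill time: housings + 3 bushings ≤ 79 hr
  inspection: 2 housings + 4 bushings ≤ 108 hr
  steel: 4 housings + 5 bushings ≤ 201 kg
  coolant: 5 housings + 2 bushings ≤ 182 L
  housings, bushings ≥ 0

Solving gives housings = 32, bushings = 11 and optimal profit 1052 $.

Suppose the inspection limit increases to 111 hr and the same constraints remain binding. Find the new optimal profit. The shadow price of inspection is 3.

Δb = 3, so new z* = 1052 + (3)·(3) = 1052 + 9 = 1061.

1061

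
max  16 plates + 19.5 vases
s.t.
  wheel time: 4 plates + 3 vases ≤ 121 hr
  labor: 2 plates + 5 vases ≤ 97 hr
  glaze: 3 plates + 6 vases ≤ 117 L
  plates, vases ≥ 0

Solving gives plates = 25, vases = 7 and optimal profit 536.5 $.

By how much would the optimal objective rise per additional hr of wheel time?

Check each constraint at x*: wheel time 121/121 (tight); labor 85/97 (slack 12); glaze 117/117 (tight).
By complementary slackness, y = 0 for the non-binding constraint.
Dual feasibility on the basic columns requires 4·y_wheel time + 3·y_glaze = 16, 3·y_wheel time + 6·y_glaze = 19.5.
Solving: y_wheel time = 2.5, y_glaze = 2.
Shadow price of wheel time = 2.5.

2.5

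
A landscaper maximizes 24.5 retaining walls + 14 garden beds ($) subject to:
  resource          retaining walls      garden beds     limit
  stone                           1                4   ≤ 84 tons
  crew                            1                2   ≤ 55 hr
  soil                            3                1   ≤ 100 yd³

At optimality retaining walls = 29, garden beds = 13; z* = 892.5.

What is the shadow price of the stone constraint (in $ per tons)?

Check each constraint at x*: stone 81/84 (slack 3); crew 55/55 (tight); soil 100/100 (tight).
Slack constraints have shadow price 0 (complementary slackness).
From A_Bᵀ y = c: 1·y_crew + 3·y_soil = 24.5; 2·y_crew + 1·y_soil = 14.
→ y_crew = 3.5 and y_soil = 7.
Shadow price of stone = 0.

0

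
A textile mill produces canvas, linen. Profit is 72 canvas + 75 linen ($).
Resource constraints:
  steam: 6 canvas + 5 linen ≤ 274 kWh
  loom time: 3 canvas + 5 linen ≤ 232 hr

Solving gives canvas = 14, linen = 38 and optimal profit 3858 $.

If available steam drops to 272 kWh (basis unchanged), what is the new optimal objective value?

At the optimum: steam uses 274 of 274 (binding); loom time uses 232 of 232 (binding).
From A_Bᵀ y = c: 6·y_steam + 3·y_loom time = 72; 5·y_steam + 5·y_loom time = 75.
This yields shadow prices y_steam = 9, y_loom time = 6.
Δz = y_steam·Δb = 9 × (-2) = -18, so new z* = 3858 − 18 = 3840.

3840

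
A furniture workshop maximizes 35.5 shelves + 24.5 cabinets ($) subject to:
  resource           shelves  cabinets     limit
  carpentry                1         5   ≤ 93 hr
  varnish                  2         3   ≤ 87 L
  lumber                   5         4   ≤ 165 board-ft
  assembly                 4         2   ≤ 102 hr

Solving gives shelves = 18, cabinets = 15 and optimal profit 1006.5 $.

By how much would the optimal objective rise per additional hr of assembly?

8.5

At the optimum: carpentry uses 93 of 93 (binding); varnish uses 81 of 87 (slack = 6); lumber uses 150 of 165 (slack = 15); assembly uses 102 of 102 (binding).
By complementary slackness, y = 0 for the non-binding constraints.
The binding rows give the dual system: 1·y_carpentry + 4·y_assembly = 35.5 and 5·y_carpentry + 2·y_assembly = 24.5.
Solving: y_carpentry = 1.5, y_assembly = 8.5.
Shadow price of assembly = 8.5.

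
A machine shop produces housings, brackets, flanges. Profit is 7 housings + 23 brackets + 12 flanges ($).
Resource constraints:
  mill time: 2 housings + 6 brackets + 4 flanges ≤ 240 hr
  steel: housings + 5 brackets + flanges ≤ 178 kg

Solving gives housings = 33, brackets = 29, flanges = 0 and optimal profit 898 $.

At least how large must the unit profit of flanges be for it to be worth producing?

13

At the optimum: mill time uses 240 of 240 (binding); steel uses 178 of 178 (binding).
Dual feasibility on the basic columns requires 2·y_mill time + 1·y_steel = 7, 6·y_mill time + 5·y_steel = 23.
This yields shadow prices y_mill time = 3, y_steel = 1.
flanges enters the basis when its profit ≥ yᵀa₃ = 3·4 + 1·1 = 13.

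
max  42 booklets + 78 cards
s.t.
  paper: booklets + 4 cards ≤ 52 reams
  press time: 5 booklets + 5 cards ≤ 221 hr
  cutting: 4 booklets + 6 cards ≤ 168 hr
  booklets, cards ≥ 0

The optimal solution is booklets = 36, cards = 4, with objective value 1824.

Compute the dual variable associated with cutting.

9

Check each constraint at x*: paper 52/52 (tight); press time 200/221 (slack 21); cutting 168/168 (tight).
By complementary slackness, y = 0 for the non-binding constraint.
Dual feasibility on the basic columns requires 1·y_paper + 4·y_cutting = 42, 4·y_paper + 6·y_cutting = 78.
This yields shadow prices y_paper = 6, y_cutting = 9.
Shadow price of cutting = 9.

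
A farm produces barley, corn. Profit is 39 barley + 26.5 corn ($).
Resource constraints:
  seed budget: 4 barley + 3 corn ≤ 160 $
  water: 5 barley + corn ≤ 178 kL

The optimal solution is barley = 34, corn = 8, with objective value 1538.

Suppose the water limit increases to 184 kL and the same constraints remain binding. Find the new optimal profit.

At the optimum: seed budget uses 160 of 160 (binding); water uses 178 of 178 (binding).
The binding rows give the dual system: 4·y_seed budget + 5·y_water = 39 and 3·y_seed budget + 1·y_water = 26.5.
→ y_seed budget = 8.5 and y_water = 1.
Δz = y_water·Δb = 1 × (6) = 6, so new z* = 1538 + 6 = 1544.

1544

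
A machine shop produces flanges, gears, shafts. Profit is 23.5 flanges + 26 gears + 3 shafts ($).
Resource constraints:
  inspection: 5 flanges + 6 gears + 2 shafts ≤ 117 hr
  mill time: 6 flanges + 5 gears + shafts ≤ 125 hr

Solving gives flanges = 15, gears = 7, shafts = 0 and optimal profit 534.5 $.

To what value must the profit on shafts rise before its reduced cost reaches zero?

Both inspection and mill time are binding at x*.
Dual feasibility on the basic columns requires 5·y_inspection + 6·y_mill time = 23.5, 6·y_inspection + 5·y_mill time = 26.
Solving: y_inspection = 3.5, y_mill time = 1.
shafts enters the basis when its profit ≥ yᵀa₃ = 3.5·2 + 1·1 = 8.

8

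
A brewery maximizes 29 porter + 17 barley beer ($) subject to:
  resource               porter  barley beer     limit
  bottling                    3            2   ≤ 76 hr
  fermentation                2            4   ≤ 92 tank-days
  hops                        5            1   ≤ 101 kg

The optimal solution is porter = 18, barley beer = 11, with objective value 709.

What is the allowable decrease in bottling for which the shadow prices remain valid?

15.4

Binding constraints: bottling, hops. The basis is B = [[3,2],[5,1]] with det -7.
Per unit decrease in bottling, x* moves by d = (0.1429, -0.7143).
The basis stays optimal until barley beer reaches 0; allowable decrease = 15.4 hr.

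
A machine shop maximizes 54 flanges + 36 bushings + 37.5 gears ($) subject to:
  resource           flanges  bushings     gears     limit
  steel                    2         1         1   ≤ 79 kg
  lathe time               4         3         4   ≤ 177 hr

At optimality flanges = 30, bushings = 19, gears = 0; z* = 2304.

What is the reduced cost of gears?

Both steel and lathe time are binding at x*.
The binding rows give the dual system: 2·y_steel + 4·y_lathe time = 54 and 1·y_steel + 3·y_lathe time = 36.
→ y_steel = 9 and y_lathe time = 9.
Reduced cost of gears: c₃ − yᵀa₃ = 37.5 − (9·1 + 9·4) = 37.5 − 45 = -7.5.

-7.5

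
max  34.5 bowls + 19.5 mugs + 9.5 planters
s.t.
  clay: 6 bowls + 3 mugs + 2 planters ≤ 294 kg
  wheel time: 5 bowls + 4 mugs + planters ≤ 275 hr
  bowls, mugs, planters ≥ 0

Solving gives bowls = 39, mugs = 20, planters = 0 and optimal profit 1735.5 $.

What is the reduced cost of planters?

Check each constraint at x*: clay 294/294 (tight); wheel time 275/275 (tight).
From A_Bᵀ y = c: 6·y_clay + 5·y_wheel time = 34.5; 3·y_clay + 4·y_wheel time = 19.5.
This yields shadow prices y_clay = 4.5, y_wheel time = 1.5.
Reduced cost of planters: c₃ − yᵀa₃ = 9.5 − (4.5·2 + 1.5·1) = 9.5 − 10.5 = -1.

-1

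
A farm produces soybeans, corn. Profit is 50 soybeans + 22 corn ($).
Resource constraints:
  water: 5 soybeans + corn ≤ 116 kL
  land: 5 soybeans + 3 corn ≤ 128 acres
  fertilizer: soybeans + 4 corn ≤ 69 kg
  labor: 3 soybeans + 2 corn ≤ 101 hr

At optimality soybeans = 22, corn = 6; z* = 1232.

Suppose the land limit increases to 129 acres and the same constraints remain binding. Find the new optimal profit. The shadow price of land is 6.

1238

Δb = 1, so new z* = 1232 + (6)·(1) = 1232 + 6 = 1238.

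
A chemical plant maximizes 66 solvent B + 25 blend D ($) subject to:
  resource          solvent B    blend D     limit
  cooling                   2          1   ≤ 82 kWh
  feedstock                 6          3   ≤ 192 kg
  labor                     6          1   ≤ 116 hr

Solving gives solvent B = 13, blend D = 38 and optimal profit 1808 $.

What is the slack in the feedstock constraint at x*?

feedstock used = 6·13 + 3·38 = 192; slack = 192 − 192 = 0.

0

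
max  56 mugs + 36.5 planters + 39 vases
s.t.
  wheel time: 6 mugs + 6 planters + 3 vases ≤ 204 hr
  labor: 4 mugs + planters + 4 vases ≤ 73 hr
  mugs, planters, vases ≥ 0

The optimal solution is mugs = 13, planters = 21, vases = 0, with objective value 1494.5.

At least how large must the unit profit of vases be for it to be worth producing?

Check each constraint at x*: wheel time 204/204 (tight); labor 73/73 (tight).
Dual feasibility on the basic columns requires 6·y_wheel time + 4·y_labor = 56, 6·y_wheel time + 1·y_labor = 36.5.
This yields shadow prices y_wheel time = 5, y_labor = 6.5.
vases enters the basis when its profit ≥ yᵀa₃ = 5·3 + 6.5·4 = 41.

41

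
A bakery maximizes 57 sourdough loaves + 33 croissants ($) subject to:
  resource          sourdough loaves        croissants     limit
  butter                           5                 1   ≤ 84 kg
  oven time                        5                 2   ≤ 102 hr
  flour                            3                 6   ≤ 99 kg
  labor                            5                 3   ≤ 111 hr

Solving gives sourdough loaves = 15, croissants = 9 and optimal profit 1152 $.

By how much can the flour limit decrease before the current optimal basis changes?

Binding constraints: butter, flour. The basis is B = [[5,1],[3,6]] with det 27.
Per unit decrease in flour, x* moves by d = (0.037, -0.1852).
The basis stays optimal until croissants reaches 0; allowable decrease = 48.6 kg.

48.6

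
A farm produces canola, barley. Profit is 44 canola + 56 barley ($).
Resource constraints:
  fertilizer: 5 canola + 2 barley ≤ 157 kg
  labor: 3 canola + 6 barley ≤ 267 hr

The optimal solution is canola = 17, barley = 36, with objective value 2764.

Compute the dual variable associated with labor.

Check each constraint at x*: fertilizer 157/157 (tight); labor 267/267 (tight).
Dual feasibility on the basic columns requires 5·y_fertilizer + 3·y_labor = 44, 2·y_fertilizer + 6·y_labor = 56.
Solving: y_fertilizer = 4, y_labor = 8.
Shadow price of labor = 8.

8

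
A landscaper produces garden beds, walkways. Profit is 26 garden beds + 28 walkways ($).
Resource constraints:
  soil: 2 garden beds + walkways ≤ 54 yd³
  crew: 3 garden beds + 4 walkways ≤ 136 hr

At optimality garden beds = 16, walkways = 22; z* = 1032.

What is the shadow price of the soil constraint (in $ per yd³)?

4

At the optimum: soil uses 54 of 54 (binding); crew uses 136 of 136 (binding).
Dual feasibility on the basic columns requires 2·y_soil + 3·y_crew = 26, 1·y_soil + 4·y_crew = 28.
This yields shadow prices y_soil = 4, y_crew = 6.
Shadow price of soil = 4.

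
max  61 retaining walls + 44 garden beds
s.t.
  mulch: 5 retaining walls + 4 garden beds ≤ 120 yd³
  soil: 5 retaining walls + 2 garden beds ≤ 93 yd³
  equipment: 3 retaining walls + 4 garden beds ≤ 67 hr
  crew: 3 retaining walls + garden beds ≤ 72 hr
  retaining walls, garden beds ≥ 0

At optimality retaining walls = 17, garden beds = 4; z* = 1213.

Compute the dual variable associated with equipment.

7

Check each constraint at x*: mulch 101/120 (slack 19); soil 93/93 (tight); equipment 67/67 (tight); crew 55/72 (slack 17).
Slack constraints have shadow price 0 (complementary slackness).
The binding rows give the dual system: 5·y_soil + 3·y_equipment = 61 and 2·y_soil + 4·y_equipment = 44.
This yields shadow prices y_soil = 8, y_equipment = 7.
Shadow price of equipment = 7.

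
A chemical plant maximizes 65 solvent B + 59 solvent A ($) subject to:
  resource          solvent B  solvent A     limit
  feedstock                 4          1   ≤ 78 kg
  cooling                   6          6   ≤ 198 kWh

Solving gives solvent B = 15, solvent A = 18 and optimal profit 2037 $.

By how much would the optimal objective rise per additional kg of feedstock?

Check each constraint at x*: feedstock 78/78 (tight); cooling 198/198 (tight).
From A_Bᵀ y = c: 4·y_feedstock + 6·y_cooling = 65; 1·y_feedstock + 6·y_cooling = 59.
This yields shadow prices y_feedstock = 2, y_cooling = 9.5.
Shadow price of feedstock = 2.

2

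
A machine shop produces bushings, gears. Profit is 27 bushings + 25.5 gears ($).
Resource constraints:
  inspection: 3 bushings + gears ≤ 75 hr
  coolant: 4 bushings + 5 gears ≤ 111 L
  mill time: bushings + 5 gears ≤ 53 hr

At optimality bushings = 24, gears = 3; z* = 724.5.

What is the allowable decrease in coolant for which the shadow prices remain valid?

11

Binding constraints: inspection, coolant. The basis is B = [[3,1],[4,5]] with det 11.
Per unit decrease in coolant, x* moves by d = (0.0909, -0.2727).
The basis stays optimal until gears reaches 0; allowable decrease = 11 L.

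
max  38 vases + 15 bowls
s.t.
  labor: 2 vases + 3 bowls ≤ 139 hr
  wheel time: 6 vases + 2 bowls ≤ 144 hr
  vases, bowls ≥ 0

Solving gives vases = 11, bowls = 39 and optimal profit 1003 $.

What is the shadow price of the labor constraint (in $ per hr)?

1

Both labor and wheel time are binding at x*.
Dual feasibility on the basic columns requires 2·y_labor + 6·y_wheel time = 38, 3·y_labor + 2·y_wheel time = 15.
→ y_labor = 1 and y_wheel time = 6.
Shadow price of labor = 1.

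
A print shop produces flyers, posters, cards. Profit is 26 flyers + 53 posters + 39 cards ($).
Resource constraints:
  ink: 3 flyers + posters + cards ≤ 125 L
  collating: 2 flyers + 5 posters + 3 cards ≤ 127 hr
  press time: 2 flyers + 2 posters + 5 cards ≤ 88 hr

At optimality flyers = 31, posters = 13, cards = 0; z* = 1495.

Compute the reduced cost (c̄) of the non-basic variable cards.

Check each constraint at x*: ink 106/125 (slack 19); collating 127/127 (tight); press time 88/88 (tight).
By complementary slackness, y = 0 for the non-binding constraint.
From A_Bᵀ y = c: 2·y_collating + 2·y_press time = 26; 5·y_collating + 2·y_press time = 53.
Solving: y_collating = 9, y_press time = 4.
Reduced cost of cards: c₃ − yᵀa₃ = 39 − (9·3 + 4·5) = 39 − 47 = -8.

-8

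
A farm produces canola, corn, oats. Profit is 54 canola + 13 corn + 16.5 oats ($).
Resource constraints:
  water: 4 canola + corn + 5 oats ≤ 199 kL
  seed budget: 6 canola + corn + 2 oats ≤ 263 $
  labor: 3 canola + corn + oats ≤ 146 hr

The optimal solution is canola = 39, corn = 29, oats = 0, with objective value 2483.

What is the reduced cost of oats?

Check each constraint at x*: water 185/199 (slack 14); seed budget 263/263 (tight); labor 146/146 (tight).
By complementary slackness, y = 0 for the non-binding constraint.
From A_Bᵀ y = c: 6·y_seed budget + 3·y_labor = 54; 1·y_seed budget + 1·y_labor = 13.
Solving: y_seed budget = 5, y_labor = 8.
Reduced cost of oats: c₃ − yᵀa₃ = 16.5 − (5·2 + 8·1) = 16.5 − 18 = -1.5.

-1.5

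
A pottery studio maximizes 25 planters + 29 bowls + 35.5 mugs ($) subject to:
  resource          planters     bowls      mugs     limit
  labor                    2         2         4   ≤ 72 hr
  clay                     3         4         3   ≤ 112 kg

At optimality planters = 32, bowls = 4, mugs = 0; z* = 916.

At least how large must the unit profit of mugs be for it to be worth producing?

38

Both labor and clay are binding at x*.
The binding rows give the dual system: 2·y_labor + 3·y_clay = 25 and 2·y_labor + 4·y_clay = 29.
→ y_labor = 6.5 and y_clay = 4.
mugs enters the basis when its profit ≥ yᵀa₃ = 6.5·4 + 4·3 = 38.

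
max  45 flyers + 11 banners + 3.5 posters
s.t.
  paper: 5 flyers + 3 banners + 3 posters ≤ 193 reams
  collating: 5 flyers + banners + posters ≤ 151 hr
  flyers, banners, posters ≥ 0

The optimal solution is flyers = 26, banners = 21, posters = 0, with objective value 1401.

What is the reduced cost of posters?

-7.5

At the optimum: paper uses 193 of 193 (binding); collating uses 151 of 151 (binding).
From A_Bᵀ y = c: 5·y_paper + 5·y_collating = 45; 3·y_paper + 1·y_collating = 11.
This yields shadow prices y_paper = 1, y_collating = 8.
Reduced cost of posters: c₃ − yᵀa₃ = 3.5 − (1·3 + 8·1) = 3.5 − 11 = -7.5.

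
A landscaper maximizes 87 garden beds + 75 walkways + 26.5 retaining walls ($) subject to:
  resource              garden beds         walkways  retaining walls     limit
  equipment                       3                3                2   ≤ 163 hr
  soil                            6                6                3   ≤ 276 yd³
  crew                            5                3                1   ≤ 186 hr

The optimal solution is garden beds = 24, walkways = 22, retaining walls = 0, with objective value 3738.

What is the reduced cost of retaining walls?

Check each constraint at x*: equipment 138/163 (slack 25); soil 276/276 (tight); crew 186/186 (tight).
Since equipment is not tight, its dual is 0.
From A_Bᵀ y = c: 6·y_soil + 5·y_crew = 87; 6·y_soil + 3·y_crew = 75.
Solving: y_soil = 9.5, y_crew = 6.
Reduced cost of retaining walls: c₃ − yᵀa₃ = 26.5 − (9.5·3 + 6·1) = 26.5 − 34.5 = -8.

-8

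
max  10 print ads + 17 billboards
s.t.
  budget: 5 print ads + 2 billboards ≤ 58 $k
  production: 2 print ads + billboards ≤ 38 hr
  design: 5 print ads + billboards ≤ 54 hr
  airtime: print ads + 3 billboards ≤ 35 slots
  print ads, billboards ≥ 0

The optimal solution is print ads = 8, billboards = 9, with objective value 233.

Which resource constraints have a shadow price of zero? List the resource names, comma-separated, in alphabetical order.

design, production

budget: 58/58 (binding)
production: 25/38 (slack 13)
design: 49/54 (slack 5)
airtime: 35/35 (binding)
By complementary slackness, a constraint with positive slack has shadow price 0 → design, production.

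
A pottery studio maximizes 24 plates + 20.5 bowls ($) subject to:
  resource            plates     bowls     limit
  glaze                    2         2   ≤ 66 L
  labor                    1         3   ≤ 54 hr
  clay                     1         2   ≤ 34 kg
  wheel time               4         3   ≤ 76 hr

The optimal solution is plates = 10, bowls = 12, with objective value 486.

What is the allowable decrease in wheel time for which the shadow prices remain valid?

25

Binding constraints: clay, wheel time. The basis is B = [[1,2],[4,3]] with det -5.
Per unit decrease in wheel time, x* moves by d = (-0.4, 0.2).
The basis stays optimal until plates reaches 0; allowable decrease = 25 hr.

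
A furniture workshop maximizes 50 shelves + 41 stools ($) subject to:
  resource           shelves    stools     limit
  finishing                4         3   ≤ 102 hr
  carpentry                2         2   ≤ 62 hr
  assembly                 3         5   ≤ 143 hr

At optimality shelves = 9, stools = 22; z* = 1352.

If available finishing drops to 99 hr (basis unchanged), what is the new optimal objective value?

Check each constraint at x*: finishing 102/102 (tight); carpentry 62/62 (tight); assembly 137/143 (slack 6).
By complementary slackness, y = 0 for the non-binding constraint.
From A_Bᵀ y = c: 4·y_finishing + 2·y_carpentry = 50; 3·y_finishing + 2·y_carpentry = 41.
Solving: y_finishing = 9, y_carpentry = 7.
Δz = y_finishing·Δb = 9 × (-3) = -27, so new z* = 1352 − 27 = 1325.

1325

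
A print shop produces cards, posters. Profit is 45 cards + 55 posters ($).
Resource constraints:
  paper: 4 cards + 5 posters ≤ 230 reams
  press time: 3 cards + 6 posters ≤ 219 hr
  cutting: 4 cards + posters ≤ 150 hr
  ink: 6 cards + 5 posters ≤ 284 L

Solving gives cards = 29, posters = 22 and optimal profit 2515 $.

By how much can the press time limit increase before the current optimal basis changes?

8.4

Binding constraints: press time, ink. The basis is B = [[3,6],[6,5]] with det -21.
Per unit increase in press time, x* moves by d = (-0.2381, 0.2857).
The basis stays optimal until paper becomes binding; allowable increase = 8.4 hr.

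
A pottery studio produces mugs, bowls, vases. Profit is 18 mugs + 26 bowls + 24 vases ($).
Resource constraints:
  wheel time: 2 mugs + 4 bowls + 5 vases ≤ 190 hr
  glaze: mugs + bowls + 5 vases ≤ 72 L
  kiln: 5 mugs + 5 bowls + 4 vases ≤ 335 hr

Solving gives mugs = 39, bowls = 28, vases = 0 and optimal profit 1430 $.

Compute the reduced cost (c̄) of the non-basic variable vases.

Check each constraint at x*: wheel time 190/190 (tight); glaze 67/72 (slack 5); kiln 335/335 (tight).
Since glaze is not tight, its dual is 0.
From A_Bᵀ y = c: 2·y_wheel time + 5·y_kiln = 18; 4·y_wheel time + 5·y_kiln = 26.
→ y_wheel time = 4 and y_kiln = 2.
Reduced cost of vases: c₃ − yᵀa₃ = 24 − (4·5 + 2·4) = 24 − 28 = -4.

-4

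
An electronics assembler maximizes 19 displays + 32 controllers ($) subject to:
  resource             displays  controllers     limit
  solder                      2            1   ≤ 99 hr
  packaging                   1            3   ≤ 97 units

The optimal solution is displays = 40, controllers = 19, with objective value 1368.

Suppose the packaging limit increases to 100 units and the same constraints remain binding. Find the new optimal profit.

Check each constraint at x*: solder 99/99 (tight); packaging 97/97 (tight).
From A_Bᵀ y = c: 2·y_solder + 1·y_packaging = 19; 1·y_solder + 3·y_packaging = 32.
This yields shadow prices y_solder = 5, y_packaging = 9.
Δz = y_packaging·Δb = 9 × (3) = 27, so new z* = 1368 + 27 = 1395.

1395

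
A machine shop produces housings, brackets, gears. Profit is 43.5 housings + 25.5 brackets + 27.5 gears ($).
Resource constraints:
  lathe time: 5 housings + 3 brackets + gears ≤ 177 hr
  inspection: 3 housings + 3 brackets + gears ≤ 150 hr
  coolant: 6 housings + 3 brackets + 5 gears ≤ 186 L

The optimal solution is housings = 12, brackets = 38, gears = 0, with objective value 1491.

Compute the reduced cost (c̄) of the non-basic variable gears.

-5

At the optimum: lathe time uses 174 of 177 (slack = 3); inspection uses 150 of 150 (binding); coolant uses 186 of 186 (binding).
Slack constraints have shadow price 0 (complementary slackness).
From A_Bᵀ y = c: 3·y_inspection + 6·y_coolant = 43.5; 3·y_inspection + 3·y_coolant = 25.5.
→ y_inspection = 2.5 and y_coolant = 6.
Reduced cost of gears: c₃ − yᵀa₃ = 27.5 − (2.5·1 + 6·5) = 27.5 − 32.5 = -5.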